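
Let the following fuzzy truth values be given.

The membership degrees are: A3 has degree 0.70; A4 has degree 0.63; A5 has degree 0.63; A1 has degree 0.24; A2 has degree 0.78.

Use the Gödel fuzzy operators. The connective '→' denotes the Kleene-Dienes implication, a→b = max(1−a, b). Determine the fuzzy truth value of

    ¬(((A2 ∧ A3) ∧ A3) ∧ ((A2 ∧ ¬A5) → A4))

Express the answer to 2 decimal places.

0.37

A2 ∧ A3 = min(a, b) on (0.78, 0.70) = 0.70
(A2 ∧ A3) ∧ A3 = min(a, b) on (0.70, 0.70) = 0.70
¬A5 = 1 − 0.63 = 0.37
A2 ∧ ¬A5 = min(a, b) on (0.78, 0.37) = 0.37
(A2 ∧ ¬A5) → A4  [Kleene-Dienes: max(1−a, b)] with a=0.37, b=0.63 → 0.63
((A2 ∧ A3) ∧ A3) ∧ ((A2 ∧ ¬A5) → A4) = min(a, b) on (0.70, 0.63) = 0.63
¬(((A2 ∧ A3) ∧ A3) ∧ ((A2 ∧ ¬A5) → A4)) = 1 − 0.63 = 0.37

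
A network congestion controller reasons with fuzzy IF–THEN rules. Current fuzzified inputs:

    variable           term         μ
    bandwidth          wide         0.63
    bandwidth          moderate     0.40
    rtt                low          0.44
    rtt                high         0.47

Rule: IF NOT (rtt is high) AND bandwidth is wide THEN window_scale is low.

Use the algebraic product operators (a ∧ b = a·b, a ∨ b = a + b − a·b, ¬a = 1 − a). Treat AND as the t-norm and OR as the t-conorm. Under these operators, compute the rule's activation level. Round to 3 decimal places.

0.334

firing strength: ¬high=1−0.47=0.53, wide=0.63; AND[a·b] → w = 0.3339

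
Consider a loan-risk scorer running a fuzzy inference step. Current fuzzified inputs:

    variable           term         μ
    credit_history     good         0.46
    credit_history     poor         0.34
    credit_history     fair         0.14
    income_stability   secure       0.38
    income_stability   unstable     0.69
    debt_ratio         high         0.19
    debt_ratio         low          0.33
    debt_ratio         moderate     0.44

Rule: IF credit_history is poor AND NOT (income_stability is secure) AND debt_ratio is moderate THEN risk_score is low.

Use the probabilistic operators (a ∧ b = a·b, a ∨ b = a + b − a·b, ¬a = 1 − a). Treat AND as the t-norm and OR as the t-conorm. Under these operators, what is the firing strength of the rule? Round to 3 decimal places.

0.093

firing strength: poor=0.34, ¬secure=1−0.38=0.62, moderate=0.44; AND[a·b] → w = 0.0928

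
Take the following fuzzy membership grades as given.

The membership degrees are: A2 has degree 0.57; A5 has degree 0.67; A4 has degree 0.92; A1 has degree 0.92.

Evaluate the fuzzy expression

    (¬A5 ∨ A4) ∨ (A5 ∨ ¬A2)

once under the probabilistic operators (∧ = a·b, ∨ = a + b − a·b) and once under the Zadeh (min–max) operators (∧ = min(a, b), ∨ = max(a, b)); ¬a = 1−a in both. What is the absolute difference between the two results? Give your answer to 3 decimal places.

Under probabilistic:
  ¬A5 = 1 − 0.6700 = 0.3300
  ¬A5 ∨ A4 = a + b − a·b on (0.3300, 0.9200) = 0.9464
  ¬A2 = 1 − 0.5700 = 0.4300
  A5 ∨ ¬A2 = a + b − a·b on (0.6700, 0.4300) = 0.8119
  (¬A5 ∨ A4) ∨ (A5 ∨ ¬A2) = a + b − a·b on (0.9464, 0.8119) = 0.9899
  → value = 0.9899
Under Zadeh (min–max):
  ¬A5 = 1 − 0.67 = 0.33
  ¬A5 ∨ A4 = max(a, b) on (0.33, 0.92) = 0.92
  ¬A2 = 1 − 0.57 = 0.43
  A5 ∨ ¬A2 = max(a, b) on (0.67, 0.43) = 0.67
  (¬A5 ∨ A4) ∨ (A5 ∨ ¬A2) = max(a, b) on (0.92, 0.67) = 0.92
  → value = 0.9200
|0.9899 − 0.9200| = 0.070

0.070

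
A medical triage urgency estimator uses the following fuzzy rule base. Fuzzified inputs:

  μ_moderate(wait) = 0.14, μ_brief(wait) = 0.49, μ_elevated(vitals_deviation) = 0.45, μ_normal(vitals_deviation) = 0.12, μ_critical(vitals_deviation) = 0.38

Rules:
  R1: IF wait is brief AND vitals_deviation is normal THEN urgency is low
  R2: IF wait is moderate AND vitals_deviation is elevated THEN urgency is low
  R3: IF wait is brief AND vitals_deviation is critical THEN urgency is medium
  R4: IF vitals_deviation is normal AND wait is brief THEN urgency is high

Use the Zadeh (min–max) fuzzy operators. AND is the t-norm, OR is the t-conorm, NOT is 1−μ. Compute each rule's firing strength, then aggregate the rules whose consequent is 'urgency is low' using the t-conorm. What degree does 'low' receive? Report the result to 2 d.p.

R1: brief=0.49, normal=0.12; AND[min(a, b)] → w = 0.12
R2: moderate=0.14, elevated=0.45; AND[min(a, b)] → w = 0.14
R3: brief=0.49, critical=0.38; AND[min(a, b)] → w = 0.38
R4: normal=0.12, brief=0.49; AND[min(a, b)] → w = 0.12
Rules with consequent 'low': {R1, R2} → strengths 0.12, 0.14
Aggregate via t-conorm [max(a, b)]: 0.14

0.14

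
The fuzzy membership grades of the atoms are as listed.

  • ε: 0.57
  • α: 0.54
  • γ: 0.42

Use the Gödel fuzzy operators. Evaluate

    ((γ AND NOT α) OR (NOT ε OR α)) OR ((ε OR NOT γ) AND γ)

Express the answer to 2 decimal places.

0.54

NOT α = 1 − 0.54 = 0.46
γ AND NOT α = min(a, b) on (0.42, 0.46) = 0.42
NOT ε = 1 − 0.57 = 0.43
NOT ε OR α = max(a, b) on (0.43, 0.54) = 0.54
(γ AND NOT α) OR (NOT ε OR α) = max(a, b) on (0.42, 0.54) = 0.54
NOT γ = 1 − 0.42 = 0.58
ε OR NOT γ = max(a, b) on (0.57, 0.58) = 0.58
(ε OR NOT γ) AND γ = min(a, b) on (0.58, 0.42) = 0.42
((γ AND NOT α) OR (NOT ε OR α)) OR ((ε OR NOT γ) AND γ) = max(a, b) on (0.54, 0.42) = 0.54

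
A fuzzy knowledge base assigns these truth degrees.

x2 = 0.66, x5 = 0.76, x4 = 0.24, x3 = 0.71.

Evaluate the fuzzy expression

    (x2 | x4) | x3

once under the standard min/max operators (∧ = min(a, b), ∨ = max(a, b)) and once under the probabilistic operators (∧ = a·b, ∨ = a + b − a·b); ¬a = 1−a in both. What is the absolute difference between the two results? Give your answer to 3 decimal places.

0.215

Under standard min/max:
  x2 | x4 = max(a, b) on (0.66, 0.24) = 0.66
  (x2 | x4) | x3 = max(a, b) on (0.66, 0.71) = 0.71
  → value = 0.7100
Under probabilistic:
  x2 | x4 = a + b − a·b on (0.6600, 0.2400) = 0.7416
  (x2 | x4) | x3 = a + b − a·b on (0.7416, 0.7100) = 0.9251
  → value = 0.9251
|0.7100 − 0.9251| = 0.215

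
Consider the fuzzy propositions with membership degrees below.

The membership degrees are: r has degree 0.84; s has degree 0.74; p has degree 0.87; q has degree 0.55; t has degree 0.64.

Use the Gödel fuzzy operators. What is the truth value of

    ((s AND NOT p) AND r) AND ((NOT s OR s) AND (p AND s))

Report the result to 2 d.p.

0.13

NOT p = 1 − 0.87 = 0.13
s AND NOT p = min(a, b) on (0.74, 0.13) = 0.13
(s AND NOT p) AND r = min(a, b) on (0.13, 0.84) = 0.13
NOT s = 1 − 0.74 = 0.26
NOT s OR s = max(a, b) on (0.26, 0.74) = 0.74
p AND s = min(a, b) on (0.87, 0.74) = 0.74
(NOT s OR s) AND (p AND s) = min(a, b) on (0.74, 0.74) = 0.74
((s AND NOT p) AND r) AND ((NOT s OR s) AND (p AND s)) = min(a, b) on (0.13, 0.74) = 0.13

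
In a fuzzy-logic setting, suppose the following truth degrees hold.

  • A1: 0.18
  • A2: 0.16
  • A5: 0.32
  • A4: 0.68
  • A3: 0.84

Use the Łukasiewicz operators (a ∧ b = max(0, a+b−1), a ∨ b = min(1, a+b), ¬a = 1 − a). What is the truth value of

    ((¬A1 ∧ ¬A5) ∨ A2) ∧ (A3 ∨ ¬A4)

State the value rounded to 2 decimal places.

¬A1 = 1 − 0.18 = 0.82
¬A5 = 1 − 0.32 = 0.68
¬A1 ∧ ¬A5 = max(0, a+b−1) on (0.82, 0.68) = 0.50
(¬A1 ∧ ¬A5) ∨ A2 = min(1, a+b) on (0.50, 0.16) = 0.66
¬A4 = 1 − 0.68 = 0.32
A3 ∨ ¬A4 = min(1, a+b) on (0.84, 0.32) = 1.00
((¬A1 ∧ ¬A5) ∨ A2) ∧ (A3 ∨ ¬A4) = max(0, a+b−1) on (0.66, 1.00) = 0.66

0.66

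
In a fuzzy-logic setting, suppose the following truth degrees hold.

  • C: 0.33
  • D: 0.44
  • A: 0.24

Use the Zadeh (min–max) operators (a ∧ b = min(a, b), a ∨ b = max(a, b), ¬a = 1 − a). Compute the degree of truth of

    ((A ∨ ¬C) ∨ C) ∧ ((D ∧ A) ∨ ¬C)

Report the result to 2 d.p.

¬C = 1 − 0.33 = 0.67
A ∨ ¬C = max(a, b) on (0.24, 0.67) = 0.67
(A ∨ ¬C) ∨ C = max(a, b) on (0.67, 0.33) = 0.67
D ∧ A = min(a, b) on (0.44, 0.24) = 0.24
¬C = 1 − 0.33 = 0.67
(D ∧ A) ∨ ¬C = max(a, b) on (0.24, 0.67) = 0.67
((A ∨ ¬C) ∨ C) ∧ ((D ∧ A) ∨ ¬C) = min(a, b) on (0.67, 0.67) = 0.67

0.67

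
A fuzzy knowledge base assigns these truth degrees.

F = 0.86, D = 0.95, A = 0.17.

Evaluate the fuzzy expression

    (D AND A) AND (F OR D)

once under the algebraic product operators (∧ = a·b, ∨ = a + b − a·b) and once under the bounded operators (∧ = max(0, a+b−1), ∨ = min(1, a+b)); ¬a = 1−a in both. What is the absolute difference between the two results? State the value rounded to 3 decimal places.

Under algebraic product:
  D AND A = a·b on (0.9500, 0.1700) = 0.1615
  F OR D = a + b − a·b on (0.8600, 0.9500) = 0.9930
  (D AND A) AND (F OR D) = a·b on (0.1615, 0.9930) = 0.1604
  → value = 0.1604
Under bounded:
  D AND A = max(0, a+b−1) on (0.95, 0.17) = 0.12
  F OR D = min(1, a+b) on (0.86, 0.95) = 1.00
  (D AND A) AND (F OR D) = max(0, a+b−1) on (0.12, 1.00) = 0.12
  → value = 0.1200
|0.1604 − 0.1200| = 0.040

0.040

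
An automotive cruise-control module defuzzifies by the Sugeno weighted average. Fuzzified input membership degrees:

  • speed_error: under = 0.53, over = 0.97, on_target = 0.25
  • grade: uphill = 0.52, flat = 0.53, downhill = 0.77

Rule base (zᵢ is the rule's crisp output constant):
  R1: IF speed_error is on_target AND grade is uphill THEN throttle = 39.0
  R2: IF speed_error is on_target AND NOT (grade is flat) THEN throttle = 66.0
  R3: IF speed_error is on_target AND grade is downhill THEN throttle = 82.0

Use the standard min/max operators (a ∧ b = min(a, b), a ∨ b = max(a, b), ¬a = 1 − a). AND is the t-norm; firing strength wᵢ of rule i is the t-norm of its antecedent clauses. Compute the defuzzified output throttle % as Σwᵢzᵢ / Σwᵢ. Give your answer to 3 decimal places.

62.333

R1 (z=39.0): on_target=0.25, uphill=0.52; AND[min(a, b)] → w = 0.25
R2 (z=66.0): on_target=0.25, ¬flat=1−0.53=0.47; AND[min(a, b)] → w = 0.25
R3 (z=82.0): on_target=0.25, downhill=0.77; AND[min(a, b)] → w = 0.25
Weighted average = (0.25·39.0 + 0.25·66.0 + 0.25·82.0) / (0.25 + 0.25 + 0.25)
  = 46.7500 / 0.7500 = 62.333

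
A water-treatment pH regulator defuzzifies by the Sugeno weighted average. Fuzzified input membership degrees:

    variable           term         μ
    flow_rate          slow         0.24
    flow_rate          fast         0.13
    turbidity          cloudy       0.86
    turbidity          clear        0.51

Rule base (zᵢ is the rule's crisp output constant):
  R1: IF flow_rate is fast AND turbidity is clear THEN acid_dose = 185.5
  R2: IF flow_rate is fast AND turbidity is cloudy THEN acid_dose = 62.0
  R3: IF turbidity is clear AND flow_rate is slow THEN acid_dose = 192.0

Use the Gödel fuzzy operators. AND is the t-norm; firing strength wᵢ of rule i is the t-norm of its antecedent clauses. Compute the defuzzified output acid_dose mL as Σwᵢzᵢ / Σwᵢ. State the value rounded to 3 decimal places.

R1 (z=185.5): fast=0.13, clear=0.51; AND[min(a, b)] → w = 0.13
R2 (z=62.0): fast=0.13, cloudy=0.86; AND[min(a, b)] → w = 0.13
R3 (z=192.0): clear=0.51, slow=0.24; AND[min(a, b)] → w = 0.24
Weighted average = (0.13·185.5 + 0.13·62.0 + 0.24·192.0) / (0.13 + 0.13 + 0.24)
  = 78.2550 / 0.5000 = 156.510

156.510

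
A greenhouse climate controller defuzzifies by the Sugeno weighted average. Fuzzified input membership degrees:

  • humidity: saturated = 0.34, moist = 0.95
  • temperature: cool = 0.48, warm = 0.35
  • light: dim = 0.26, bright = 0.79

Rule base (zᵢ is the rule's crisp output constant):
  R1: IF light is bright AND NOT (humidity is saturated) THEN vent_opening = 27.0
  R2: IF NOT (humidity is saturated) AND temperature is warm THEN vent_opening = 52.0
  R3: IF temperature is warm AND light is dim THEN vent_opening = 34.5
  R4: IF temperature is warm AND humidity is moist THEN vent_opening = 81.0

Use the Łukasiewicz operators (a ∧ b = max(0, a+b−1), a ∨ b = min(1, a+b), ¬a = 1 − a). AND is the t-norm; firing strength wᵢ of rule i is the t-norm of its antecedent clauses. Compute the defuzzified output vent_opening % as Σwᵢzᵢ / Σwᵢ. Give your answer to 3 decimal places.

R1 (z=27.0): bright=0.79, ¬saturated=1−0.34=0.66; AND[max(0, a+b−1)] → w = 0.45
R2 (z=52.0): ¬saturated=1−0.34=0.66, warm=0.35; AND[max(0, a+b−1)] → w = 0.01
R3 (z=34.5): warm=0.35, dim=0.26; AND[max(0, a+b−1)] → w = 0.00
R4 (z=81.0): warm=0.35, moist=0.95; AND[max(0, a+b−1)] → w = 0.30
Weighted average = (0.45·27.0 + 0.01·52.0 + 0.00·34.5 + 0.30·81.0) / (0.45 + 0.01 + 0.00 + 0.30)
  = 36.9700 / 0.7600 = 48.645

48.645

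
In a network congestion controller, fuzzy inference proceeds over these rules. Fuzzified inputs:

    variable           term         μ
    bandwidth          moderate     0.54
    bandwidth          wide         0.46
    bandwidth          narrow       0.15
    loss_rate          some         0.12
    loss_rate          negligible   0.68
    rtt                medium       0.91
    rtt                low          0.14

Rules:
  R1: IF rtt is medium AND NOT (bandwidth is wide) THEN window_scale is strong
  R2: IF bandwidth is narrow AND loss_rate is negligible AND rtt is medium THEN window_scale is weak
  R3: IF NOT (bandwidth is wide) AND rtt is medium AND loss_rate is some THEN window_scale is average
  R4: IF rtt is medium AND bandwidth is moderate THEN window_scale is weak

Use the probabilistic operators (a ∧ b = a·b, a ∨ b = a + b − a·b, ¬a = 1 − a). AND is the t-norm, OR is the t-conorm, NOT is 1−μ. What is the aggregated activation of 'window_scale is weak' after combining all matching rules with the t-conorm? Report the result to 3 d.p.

R1: medium=0.91, ¬wide=1−0.46=0.54; AND[a·b] → w = 0.4914
R2: narrow=0.15, negligible=0.68, medium=0.91; AND[a·b] → w = 0.0928
R3: ¬wide=1−0.46=0.54, medium=0.91, some=0.12; AND[a·b] → w = 0.0590
R4: medium=0.91, moderate=0.54; AND[a·b] → w = 0.4914
Rules with consequent 'weak': {R2, R4} → strengths 0.0928, 0.4914
Aggregate via t-conorm [a + b − a·b]: 0.5386

0.539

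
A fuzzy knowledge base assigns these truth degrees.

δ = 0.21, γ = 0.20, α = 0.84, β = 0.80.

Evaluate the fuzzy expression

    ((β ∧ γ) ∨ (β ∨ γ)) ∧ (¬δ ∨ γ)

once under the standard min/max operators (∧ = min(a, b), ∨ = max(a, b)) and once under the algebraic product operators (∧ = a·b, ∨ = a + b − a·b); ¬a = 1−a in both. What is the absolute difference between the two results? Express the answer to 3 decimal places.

Under standard min/max:
  β ∧ γ = min(a, b) on (0.80, 0.20) = 0.20
  β ∨ γ = max(a, b) on (0.80, 0.20) = 0.80
  (β ∧ γ) ∨ (β ∨ γ) = max(a, b) on (0.20, 0.80) = 0.80
  ¬δ = 1 − 0.21 = 0.79
  ¬δ ∨ γ = max(a, b) on (0.79, 0.20) = 0.79
  ((β ∧ γ) ∨ (β ∨ γ)) ∧ (¬δ ∨ γ) = min(a, b) on (0.80, 0.79) = 0.79
  → value = 0.7900
Under algebraic product:
  β ∧ γ = a·b on (0.8000, 0.2000) = 0.1600
  β ∨ γ = a + b − a·b on (0.8000, 0.2000) = 0.8400
  (β ∧ γ) ∨ (β ∨ γ) = a + b − a·b on (0.1600, 0.8400) = 0.8656
  ¬δ = 1 − 0.2100 = 0.7900
  ¬δ ∨ γ = a + b − a·b on (0.7900, 0.2000) = 0.8320
  ((β ∧ γ) ∨ (β ∨ γ)) ∧ (¬δ ∨ γ) = a·b on (0.8656, 0.8320) = 0.7202
  → value = 0.7202
|0.7900 − 0.7202| = 0.070

0.070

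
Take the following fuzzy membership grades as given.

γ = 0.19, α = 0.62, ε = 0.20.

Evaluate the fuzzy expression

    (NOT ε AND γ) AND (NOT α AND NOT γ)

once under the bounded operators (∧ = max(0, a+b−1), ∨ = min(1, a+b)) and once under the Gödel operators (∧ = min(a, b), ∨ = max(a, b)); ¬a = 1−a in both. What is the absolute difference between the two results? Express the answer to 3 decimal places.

Under bounded:
  NOT ε = 1 − 0.20 = 0.80
  NOT ε AND γ = max(0, a+b−1) on (0.80, 0.19) = 0.00
  NOT α = 1 − 0.62 = 0.38
  NOT γ = 1 − 0.19 = 0.81
  NOT α AND NOT γ = max(0, a+b−1) on (0.38, 0.81) = 0.19
  (NOT ε AND γ) AND (NOT α AND NOT γ) = max(0, a+b−1) on (0.00, 0.19) = 0.00
  → value = 0.0000
Under Gödel:
  NOT ε = 1 − 0.20 = 0.80
  NOT ε AND γ = min(a, b) on (0.80, 0.19) = 0.19
  NOT α = 1 − 0.62 = 0.38
  NOT γ = 1 − 0.19 = 0.81
  NOT α AND NOT γ = min(a, b) on (0.38, 0.81) = 0.38
  (NOT ε AND γ) AND (NOT α AND NOT γ) = min(a, b) on (0.19, 0.38) = 0.19
  → value = 0.1900
|0.0000 − 0.1900| = 0.190

0.190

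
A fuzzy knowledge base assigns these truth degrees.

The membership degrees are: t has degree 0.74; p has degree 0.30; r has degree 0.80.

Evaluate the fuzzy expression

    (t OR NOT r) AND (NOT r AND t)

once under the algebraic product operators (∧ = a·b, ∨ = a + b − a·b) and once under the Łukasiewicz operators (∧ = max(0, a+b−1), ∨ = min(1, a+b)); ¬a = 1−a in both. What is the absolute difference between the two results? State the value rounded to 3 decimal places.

Under algebraic product:
  NOT r = 1 − 0.8000 = 0.2000
  t OR NOT r = a + b − a·b on (0.7400, 0.2000) = 0.7920
  NOT r = 1 − 0.8000 = 0.2000
  NOT r AND t = a·b on (0.2000, 0.7400) = 0.1480
  (t OR NOT r) AND (NOT r AND t) = a·b on (0.7920, 0.1480) = 0.1172
  → value = 0.1172
Under Łukasiewicz:
  NOT r = 1 − 0.80 = 0.20
  t OR NOT r = min(1, a+b) on (0.74, 0.20) = 0.94
  NOT r = 1 − 0.80 = 0.20
  NOT r AND t = max(0, a+b−1) on (0.20, 0.74) = 0.00
  (t OR NOT r) AND (NOT r AND t) = max(0, a+b−1) on (0.94, 0.00) = 0.00
  → value = 0.0000
|0.1172 − 0.0000| = 0.117

0.117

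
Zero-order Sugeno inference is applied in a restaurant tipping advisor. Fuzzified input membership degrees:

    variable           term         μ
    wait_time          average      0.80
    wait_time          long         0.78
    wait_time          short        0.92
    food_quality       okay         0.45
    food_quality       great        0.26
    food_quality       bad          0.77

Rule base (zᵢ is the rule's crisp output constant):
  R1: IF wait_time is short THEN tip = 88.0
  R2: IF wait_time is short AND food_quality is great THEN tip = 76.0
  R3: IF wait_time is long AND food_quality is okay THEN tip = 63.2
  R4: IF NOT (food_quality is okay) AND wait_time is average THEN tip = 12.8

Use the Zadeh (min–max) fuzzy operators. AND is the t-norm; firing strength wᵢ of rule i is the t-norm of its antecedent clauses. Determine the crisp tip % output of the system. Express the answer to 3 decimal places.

R1 (z=88.0): short=0.92 → w = 0.92
R2 (z=76.0): short=0.92, great=0.26; AND[min(a, b)] → w = 0.26
R3 (z=63.2): long=0.78, okay=0.45; AND[min(a, b)] → w = 0.45
R4 (z=12.8): ¬okay=1−0.45=0.55, average=0.80; AND[min(a, b)] → w = 0.55
Weighted average = (0.92·88.0 + 0.26·76.0 + 0.45·63.2 + 0.55·12.8) / (0.92 + 0.26 + 0.45 + 0.55)
  = 136.2000 / 2.1800 = 62.477

62.477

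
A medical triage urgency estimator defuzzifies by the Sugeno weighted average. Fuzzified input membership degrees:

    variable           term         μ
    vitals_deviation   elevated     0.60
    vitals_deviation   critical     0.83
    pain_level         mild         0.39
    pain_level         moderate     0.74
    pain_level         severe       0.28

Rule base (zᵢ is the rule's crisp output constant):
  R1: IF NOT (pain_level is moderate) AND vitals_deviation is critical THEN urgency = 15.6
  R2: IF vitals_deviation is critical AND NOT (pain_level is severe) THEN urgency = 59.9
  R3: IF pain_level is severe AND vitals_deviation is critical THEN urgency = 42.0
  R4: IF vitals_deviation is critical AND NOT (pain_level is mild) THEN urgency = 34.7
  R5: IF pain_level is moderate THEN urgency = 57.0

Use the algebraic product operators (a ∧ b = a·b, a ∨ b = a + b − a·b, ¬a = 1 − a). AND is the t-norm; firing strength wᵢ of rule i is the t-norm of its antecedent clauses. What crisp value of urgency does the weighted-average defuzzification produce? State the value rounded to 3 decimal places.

47.412

R1 (z=15.6): ¬moderate=1−0.74=0.26, critical=0.83; AND[a·b] → w = 0.2158
R2 (z=59.9): critical=0.83, ¬severe=1−0.28=0.72; AND[a·b] → w = 0.5976
R3 (z=42.0): severe=0.28, critical=0.83; AND[a·b] → w = 0.2324
R4 (z=34.7): critical=0.83, ¬mild=1−0.39=0.61; AND[a·b] → w = 0.5063
R5 (z=57.0): moderate=0.74 → w = 0.7400
Weighted average = (0.2158·15.6 + 0.5976·59.9 + 0.2324·42.0 + 0.5063·34.7 + 0.7400·57.0) / (0.2158 + 0.5976 + 0.2324 + 0.5063 + 0.7400)
  = 108.6721 / 2.2921 = 47.412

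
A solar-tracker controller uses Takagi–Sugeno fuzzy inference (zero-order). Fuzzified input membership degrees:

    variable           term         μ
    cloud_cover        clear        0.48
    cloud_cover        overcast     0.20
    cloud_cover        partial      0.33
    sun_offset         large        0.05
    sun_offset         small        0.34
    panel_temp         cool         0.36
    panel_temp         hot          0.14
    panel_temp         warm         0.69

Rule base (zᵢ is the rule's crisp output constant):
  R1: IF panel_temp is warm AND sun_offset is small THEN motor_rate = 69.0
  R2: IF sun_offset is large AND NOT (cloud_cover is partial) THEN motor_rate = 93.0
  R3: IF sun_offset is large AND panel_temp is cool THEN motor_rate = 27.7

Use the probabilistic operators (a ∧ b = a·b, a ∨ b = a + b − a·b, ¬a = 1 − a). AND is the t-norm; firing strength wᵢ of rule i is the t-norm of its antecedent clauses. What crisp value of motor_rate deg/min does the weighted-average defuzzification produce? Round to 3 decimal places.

69.212

R1 (z=69.0): warm=0.69, small=0.34; AND[a·b] → w = 0.2346
R2 (z=93.0): large=0.05, ¬partial=1−0.33=0.67; AND[a·b] → w = 0.0335
R3 (z=27.7): large=0.05, cool=0.36; AND[a·b] → w = 0.0180
Weighted average = (0.2346·69.0 + 0.0335·93.0 + 0.0180·27.7) / (0.2346 + 0.0335 + 0.0180)
  = 19.8015 / 0.2861 = 69.212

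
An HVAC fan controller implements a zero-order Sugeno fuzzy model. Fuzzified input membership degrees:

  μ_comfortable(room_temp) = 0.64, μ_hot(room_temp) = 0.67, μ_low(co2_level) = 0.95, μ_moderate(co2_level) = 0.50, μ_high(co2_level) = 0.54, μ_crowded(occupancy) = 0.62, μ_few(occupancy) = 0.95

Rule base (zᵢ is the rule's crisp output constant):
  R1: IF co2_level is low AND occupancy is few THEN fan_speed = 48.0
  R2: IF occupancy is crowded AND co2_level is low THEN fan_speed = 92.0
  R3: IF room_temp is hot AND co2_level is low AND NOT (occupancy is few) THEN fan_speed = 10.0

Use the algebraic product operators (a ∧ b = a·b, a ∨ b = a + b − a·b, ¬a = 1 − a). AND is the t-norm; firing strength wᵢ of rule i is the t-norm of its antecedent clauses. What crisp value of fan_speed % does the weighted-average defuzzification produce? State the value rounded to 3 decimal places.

64.219

R1 (z=48.0): low=0.95, few=0.95; AND[a·b] → w = 0.9025
R2 (z=92.0): crowded=0.62, low=0.95; AND[a·b] → w = 0.5890
R3 (z=10.0): hot=0.67, low=0.95, ¬few=1−0.95=0.05; AND[a·b] → w = 0.0318
Weighted average = (0.9025·48.0 + 0.5890·92.0 + 0.0318·10.0) / (0.9025 + 0.5890 + 0.0318)
  = 97.8263 / 1.5233 = 64.219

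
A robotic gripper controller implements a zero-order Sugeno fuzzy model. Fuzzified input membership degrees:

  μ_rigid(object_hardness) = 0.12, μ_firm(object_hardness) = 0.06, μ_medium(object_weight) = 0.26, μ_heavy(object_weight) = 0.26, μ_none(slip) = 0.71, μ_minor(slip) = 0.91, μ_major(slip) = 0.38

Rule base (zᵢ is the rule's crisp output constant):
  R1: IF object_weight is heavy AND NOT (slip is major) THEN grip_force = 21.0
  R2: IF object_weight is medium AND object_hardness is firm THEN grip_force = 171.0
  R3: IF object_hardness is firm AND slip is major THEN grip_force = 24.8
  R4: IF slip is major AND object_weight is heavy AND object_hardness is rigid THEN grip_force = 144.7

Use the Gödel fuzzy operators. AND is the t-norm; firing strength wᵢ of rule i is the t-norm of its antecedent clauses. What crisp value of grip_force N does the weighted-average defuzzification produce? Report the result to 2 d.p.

R1 (z=21.0): heavy=0.26, ¬major=1−0.38=0.62; AND[min(a, b)] → w = 0.26
R2 (z=171.0): medium=0.26, firm=0.06; AND[min(a, b)] → w = 0.06
R3 (z=24.8): firm=0.06, major=0.38; AND[min(a, b)] → w = 0.06
R4 (z=144.7): major=0.38, heavy=0.26, rigid=0.12; AND[min(a, b)] → w = 0.12
Weighted average = (0.26·21.0 + 0.06·171.0 + 0.06·24.8 + 0.12·144.7) / (0.26 + 0.06 + 0.06 + 0.12)
  = 34.5720 / 0.5000 = 69.14

69.14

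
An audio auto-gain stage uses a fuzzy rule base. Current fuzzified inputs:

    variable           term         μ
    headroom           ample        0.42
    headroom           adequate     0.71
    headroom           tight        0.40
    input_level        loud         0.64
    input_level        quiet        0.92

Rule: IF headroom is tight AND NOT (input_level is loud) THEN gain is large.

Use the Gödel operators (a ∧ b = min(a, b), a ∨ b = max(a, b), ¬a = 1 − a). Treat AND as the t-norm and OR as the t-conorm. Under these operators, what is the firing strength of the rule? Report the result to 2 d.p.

0.36

firing strength: tight=0.40, ¬loud=1−0.64=0.36; AND[min(a, b)] → w = 0.36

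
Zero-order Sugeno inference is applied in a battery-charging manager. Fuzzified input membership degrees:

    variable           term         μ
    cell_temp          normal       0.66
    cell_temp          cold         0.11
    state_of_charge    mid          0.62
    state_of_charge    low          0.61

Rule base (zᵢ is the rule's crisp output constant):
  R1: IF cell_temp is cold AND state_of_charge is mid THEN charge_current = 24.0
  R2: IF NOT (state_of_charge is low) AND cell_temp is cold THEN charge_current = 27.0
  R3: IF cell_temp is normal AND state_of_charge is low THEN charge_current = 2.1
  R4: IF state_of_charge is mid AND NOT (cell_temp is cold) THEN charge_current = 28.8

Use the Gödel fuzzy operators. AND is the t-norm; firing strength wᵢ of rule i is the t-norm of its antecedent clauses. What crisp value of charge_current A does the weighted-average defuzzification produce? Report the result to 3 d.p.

17.067

R1 (z=24.0): cold=0.11, mid=0.62; AND[min(a, b)] → w = 0.11
R2 (z=27.0): ¬low=1−0.61=0.39, cold=0.11; AND[min(a, b)] → w = 0.11
R3 (z=2.1): normal=0.66, low=0.61; AND[min(a, b)] → w = 0.61
R4 (z=28.8): mid=0.62, ¬cold=1−0.11=0.89; AND[min(a, b)] → w = 0.62
Weighted average = (0.11·24.0 + 0.11·27.0 + 0.61·2.1 + 0.62·28.8) / (0.11 + 0.11 + 0.61 + 0.62)
  = 24.7470 / 1.4500 = 17.067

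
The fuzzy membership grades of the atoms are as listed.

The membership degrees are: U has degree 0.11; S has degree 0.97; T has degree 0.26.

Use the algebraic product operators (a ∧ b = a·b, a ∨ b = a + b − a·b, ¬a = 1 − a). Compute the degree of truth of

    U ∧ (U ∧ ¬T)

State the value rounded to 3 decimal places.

0.009

¬T = 1 − 0.2600 = 0.7400
U ∧ ¬T = a·b on (0.1100, 0.7400) = 0.0814
U ∧ (U ∧ ¬T) = a·b on (0.1100, 0.0814) = 0.0090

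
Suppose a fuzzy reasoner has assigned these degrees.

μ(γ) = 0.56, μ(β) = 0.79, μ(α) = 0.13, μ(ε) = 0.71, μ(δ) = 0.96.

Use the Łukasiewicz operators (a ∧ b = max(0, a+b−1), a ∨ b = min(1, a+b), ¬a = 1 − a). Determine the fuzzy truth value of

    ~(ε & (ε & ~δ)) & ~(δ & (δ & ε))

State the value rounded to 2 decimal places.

~δ = 1 − 0.96 = 0.04
ε & ~δ = max(0, a+b−1) on (0.71, 0.04) = 0.00
ε & (ε & ~δ) = max(0, a+b−1) on (0.71, 0.00) = 0.00
~(ε & (ε & ~δ)) = 1 − 0.00 = 1.00
δ & ε = max(0, a+b−1) on (0.96, 0.71) = 0.67
δ & (δ & ε) = max(0, a+b−1) on (0.96, 0.67) = 0.63
~(δ & (δ & ε)) = 1 − 0.63 = 0.37
~(ε & (ε & ~δ)) & ~(δ & (δ & ε)) = max(0, a+b−1) on (1.00, 0.37) = 0.37

0.37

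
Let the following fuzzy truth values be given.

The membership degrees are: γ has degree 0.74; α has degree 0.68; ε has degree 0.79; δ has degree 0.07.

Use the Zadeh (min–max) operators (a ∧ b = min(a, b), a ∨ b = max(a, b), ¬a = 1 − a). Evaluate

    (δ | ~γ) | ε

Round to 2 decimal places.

~γ = 1 − 0.74 = 0.26
δ | ~γ = max(a, b) on (0.07, 0.26) = 0.26
(δ | ~γ) | ε = max(a, b) on (0.26, 0.79) = 0.79

0.79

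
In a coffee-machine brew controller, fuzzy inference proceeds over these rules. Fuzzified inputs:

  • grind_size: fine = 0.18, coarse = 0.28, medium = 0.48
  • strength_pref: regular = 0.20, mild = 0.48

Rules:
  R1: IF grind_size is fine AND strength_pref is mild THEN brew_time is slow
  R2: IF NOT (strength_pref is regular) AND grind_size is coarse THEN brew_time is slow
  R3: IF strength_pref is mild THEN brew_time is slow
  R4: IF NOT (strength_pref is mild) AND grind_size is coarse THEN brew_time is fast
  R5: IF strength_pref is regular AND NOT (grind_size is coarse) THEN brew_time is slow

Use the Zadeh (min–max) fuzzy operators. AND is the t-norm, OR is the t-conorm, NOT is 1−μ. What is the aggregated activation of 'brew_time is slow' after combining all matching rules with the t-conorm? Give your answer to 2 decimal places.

0.48

R1: fine=0.18, mild=0.48; AND[min(a, b)] → w = 0.18
R2: ¬regular=1−0.20=0.80, coarse=0.28; AND[min(a, b)] → w = 0.28
R3: mild=0.48 → w = 0.48
R4: ¬mild=1−0.48=0.52, coarse=0.28; AND[min(a, b)] → w = 0.28
R5: regular=0.20, ¬coarse=1−0.28=0.72; AND[min(a, b)] → w = 0.20
Rules with consequent 'slow': {R1, R2, R3, R5} → strengths 0.18, 0.28, 0.48, 0.20
Aggregate via t-conorm [max(a, b)]: 0.48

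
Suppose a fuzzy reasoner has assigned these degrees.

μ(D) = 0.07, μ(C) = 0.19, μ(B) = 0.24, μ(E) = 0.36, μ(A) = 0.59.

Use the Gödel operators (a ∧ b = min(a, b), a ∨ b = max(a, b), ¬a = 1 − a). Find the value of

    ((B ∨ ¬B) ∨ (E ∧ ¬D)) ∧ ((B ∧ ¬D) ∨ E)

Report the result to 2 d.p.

0.36

¬B = 1 − 0.24 = 0.76
B ∨ ¬B = max(a, b) on (0.24, 0.76) = 0.76
¬D = 1 − 0.07 = 0.93
E ∧ ¬D = min(a, b) on (0.36, 0.93) = 0.36
(B ∨ ¬B) ∨ (E ∧ ¬D) = max(a, b) on (0.76, 0.36) = 0.76
¬D = 1 − 0.07 = 0.93
B ∧ ¬D = min(a, b) on (0.24, 0.93) = 0.24
(B ∧ ¬D) ∨ E = max(a, b) on (0.24, 0.36) = 0.36
((B ∨ ¬B) ∨ (E ∧ ¬D)) ∧ ((B ∧ ¬D) ∨ E) = min(a, b) on (0.76, 0.36) = 0.36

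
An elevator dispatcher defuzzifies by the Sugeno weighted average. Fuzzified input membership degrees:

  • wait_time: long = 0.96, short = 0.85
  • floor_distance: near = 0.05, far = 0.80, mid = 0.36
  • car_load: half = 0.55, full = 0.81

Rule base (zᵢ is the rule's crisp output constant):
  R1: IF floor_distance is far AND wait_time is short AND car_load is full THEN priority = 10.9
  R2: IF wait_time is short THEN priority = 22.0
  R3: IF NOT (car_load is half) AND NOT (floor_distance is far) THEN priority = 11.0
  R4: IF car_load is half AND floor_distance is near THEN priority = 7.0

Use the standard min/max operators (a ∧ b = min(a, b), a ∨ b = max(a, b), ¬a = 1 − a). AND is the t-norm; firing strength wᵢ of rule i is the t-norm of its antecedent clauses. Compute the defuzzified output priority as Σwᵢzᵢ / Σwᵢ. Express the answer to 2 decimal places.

15.77

R1 (z=10.9): far=0.80, short=0.85, full=0.81; AND[min(a, b)] → w = 0.80
R2 (z=22.0): short=0.85 → w = 0.85
R3 (z=11.0): ¬half=1−0.55=0.45, ¬far=1−0.80=0.20; AND[min(a, b)] → w = 0.20
R4 (z=7.0): half=0.55, near=0.05; AND[min(a, b)] → w = 0.05
Weighted average = (0.80·10.9 + 0.85·22.0 + 0.20·11.0 + 0.05·7.0) / (0.80 + 0.85 + 0.20 + 0.05)
  = 29.9700 / 1.9000 = 15.77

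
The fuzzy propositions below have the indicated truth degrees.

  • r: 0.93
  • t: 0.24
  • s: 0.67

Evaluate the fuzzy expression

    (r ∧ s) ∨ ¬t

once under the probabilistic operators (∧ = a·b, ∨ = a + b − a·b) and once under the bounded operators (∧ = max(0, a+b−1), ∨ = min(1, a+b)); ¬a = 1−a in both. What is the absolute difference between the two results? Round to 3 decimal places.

Under probabilistic:
  r ∧ s = a·b on (0.9300, 0.6700) = 0.6231
  ¬t = 1 − 0.2400 = 0.7600
  (r ∧ s) ∨ ¬t = a + b − a·b on (0.6231, 0.7600) = 0.9095
  → value = 0.9095
Under bounded:
  r ∧ s = max(0, a+b−1) on (0.93, 0.67) = 0.60
  ¬t = 1 − 0.24 = 0.76
  (r ∧ s) ∨ ¬t = min(1, a+b) on (0.60, 0.76) = 1.00
  → value = 1.0000
|0.9095 − 1.0000| = 0.090

0.090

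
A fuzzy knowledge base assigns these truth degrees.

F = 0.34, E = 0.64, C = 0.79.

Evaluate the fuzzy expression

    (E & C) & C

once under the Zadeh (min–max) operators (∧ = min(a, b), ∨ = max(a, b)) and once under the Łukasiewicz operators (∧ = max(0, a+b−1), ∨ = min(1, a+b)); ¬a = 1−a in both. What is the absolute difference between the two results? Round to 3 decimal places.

Under Zadeh (min–max):
  E & C = min(a, b) on (0.64, 0.79) = 0.64
  (E & C) & C = min(a, b) on (0.64, 0.79) = 0.64
  → value = 0.6400
Under Łukasiewicz:
  E & C = max(0, a+b−1) on (0.64, 0.79) = 0.43
  (E & C) & C = max(0, a+b−1) on (0.43, 0.79) = 0.22
  → value = 0.2200
|0.6400 − 0.2200| = 0.420

0.420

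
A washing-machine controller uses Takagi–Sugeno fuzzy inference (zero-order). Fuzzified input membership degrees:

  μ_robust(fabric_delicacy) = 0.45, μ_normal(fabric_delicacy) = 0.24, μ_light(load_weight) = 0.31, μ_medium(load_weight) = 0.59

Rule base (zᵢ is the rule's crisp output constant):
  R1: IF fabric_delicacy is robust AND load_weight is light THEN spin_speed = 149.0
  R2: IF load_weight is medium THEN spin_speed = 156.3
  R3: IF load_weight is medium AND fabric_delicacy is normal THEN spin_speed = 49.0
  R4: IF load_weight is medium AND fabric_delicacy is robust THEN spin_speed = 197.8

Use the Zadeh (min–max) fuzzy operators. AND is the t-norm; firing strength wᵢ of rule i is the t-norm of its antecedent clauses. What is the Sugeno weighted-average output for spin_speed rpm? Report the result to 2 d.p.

R1 (z=149.0): robust=0.45, light=0.31; AND[min(a, b)] → w = 0.31
R2 (z=156.3): medium=0.59 → w = 0.59
R3 (z=49.0): medium=0.59, normal=0.24; AND[min(a, b)] → w = 0.24
R4 (z=197.8): medium=0.59, robust=0.45; AND[min(a, b)] → w = 0.45
Weighted average = (0.31·149.0 + 0.59·156.3 + 0.24·49.0 + 0.45·197.8) / (0.31 + 0.59 + 0.24 + 0.45)
  = 239.1770 / 1.5900 = 150.43

150.43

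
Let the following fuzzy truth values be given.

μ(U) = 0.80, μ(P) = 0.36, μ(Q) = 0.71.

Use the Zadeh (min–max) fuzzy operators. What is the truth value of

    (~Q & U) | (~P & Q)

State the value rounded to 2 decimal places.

0.64

~Q = 1 − 0.71 = 0.29
~Q & U = min(a, b) on (0.29, 0.80) = 0.29
~P = 1 − 0.36 = 0.64
~P & Q = min(a, b) on (0.64, 0.71) = 0.64
(~Q & U) | (~P & Q) = max(a, b) on (0.29, 0.64) = 0.64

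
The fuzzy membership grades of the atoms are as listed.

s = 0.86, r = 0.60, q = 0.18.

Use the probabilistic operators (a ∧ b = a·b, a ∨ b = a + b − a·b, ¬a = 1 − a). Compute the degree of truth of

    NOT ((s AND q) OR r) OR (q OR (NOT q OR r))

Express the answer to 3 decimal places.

0.961

s AND q = a·b on (0.8600, 0.1800) = 0.1548
(s AND q) OR r = a + b − a·b on (0.1548, 0.6000) = 0.6619
NOT ((s AND q) OR r) = 1 − 0.6619 = 0.3381
NOT q = 1 − 0.1800 = 0.8200
NOT q OR r = a + b − a·b on (0.8200, 0.6000) = 0.9280
q OR (NOT q OR r) = a + b − a·b on (0.1800, 0.9280) = 0.9410
NOT ((s AND q) OR r) OR (q OR (NOT q OR r)) = a + b − a·b on (0.3381, 0.9410) = 0.9609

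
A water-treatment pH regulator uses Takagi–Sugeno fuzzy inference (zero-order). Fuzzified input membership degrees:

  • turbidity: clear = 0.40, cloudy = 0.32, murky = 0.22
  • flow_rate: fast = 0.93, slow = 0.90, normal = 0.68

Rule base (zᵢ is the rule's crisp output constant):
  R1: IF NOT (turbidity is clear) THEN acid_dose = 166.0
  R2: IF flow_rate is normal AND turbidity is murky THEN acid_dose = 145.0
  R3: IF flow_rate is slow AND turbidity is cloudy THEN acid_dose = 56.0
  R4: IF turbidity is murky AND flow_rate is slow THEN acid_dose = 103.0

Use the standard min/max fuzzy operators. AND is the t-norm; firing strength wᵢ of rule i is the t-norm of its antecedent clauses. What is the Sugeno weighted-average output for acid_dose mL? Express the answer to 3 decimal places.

126.529

R1 (z=166.0): ¬clear=1−0.40=0.60 → w = 0.60
R2 (z=145.0): normal=0.68, murky=0.22; AND[min(a, b)] → w = 0.22
R3 (z=56.0): slow=0.90, cloudy=0.32; AND[min(a, b)] → w = 0.32
R4 (z=103.0): murky=0.22, slow=0.90; AND[min(a, b)] → w = 0.22
Weighted average = (0.60·166.0 + 0.22·145.0 + 0.32·56.0 + 0.22·103.0) / (0.60 + 0.22 + 0.32 + 0.22)
  = 172.0800 / 1.3600 = 126.529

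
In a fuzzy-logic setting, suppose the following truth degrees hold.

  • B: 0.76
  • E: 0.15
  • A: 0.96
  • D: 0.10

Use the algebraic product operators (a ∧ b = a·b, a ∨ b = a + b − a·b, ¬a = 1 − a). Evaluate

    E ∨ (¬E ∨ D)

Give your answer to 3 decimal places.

0.885

¬E = 1 − 0.1500 = 0.8500
¬E ∨ D = a + b − a·b on (0.8500, 0.1000) = 0.8650
E ∨ (¬E ∨ D) = a + b − a·b on (0.1500, 0.8650) = 0.8852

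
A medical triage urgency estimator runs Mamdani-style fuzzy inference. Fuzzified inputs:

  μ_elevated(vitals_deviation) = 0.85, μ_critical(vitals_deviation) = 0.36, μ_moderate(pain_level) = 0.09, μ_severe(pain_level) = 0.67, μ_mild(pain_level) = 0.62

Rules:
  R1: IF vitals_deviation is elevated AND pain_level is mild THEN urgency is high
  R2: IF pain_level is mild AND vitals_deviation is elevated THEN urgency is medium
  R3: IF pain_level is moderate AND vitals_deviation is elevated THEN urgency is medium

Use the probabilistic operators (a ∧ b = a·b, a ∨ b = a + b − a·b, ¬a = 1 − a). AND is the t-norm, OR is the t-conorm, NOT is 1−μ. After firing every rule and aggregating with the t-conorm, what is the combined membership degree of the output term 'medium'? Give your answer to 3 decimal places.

0.563

R1: elevated=0.85, mild=0.62; AND[a·b] → w = 0.5270
R2: mild=0.62, elevated=0.85; AND[a·b] → w = 0.5270
R3: moderate=0.09, elevated=0.85; AND[a·b] → w = 0.0765
Rules with consequent 'medium': {R2, R3} → strengths 0.5270, 0.0765
Aggregate via t-conorm [a + b − a·b]: 0.5632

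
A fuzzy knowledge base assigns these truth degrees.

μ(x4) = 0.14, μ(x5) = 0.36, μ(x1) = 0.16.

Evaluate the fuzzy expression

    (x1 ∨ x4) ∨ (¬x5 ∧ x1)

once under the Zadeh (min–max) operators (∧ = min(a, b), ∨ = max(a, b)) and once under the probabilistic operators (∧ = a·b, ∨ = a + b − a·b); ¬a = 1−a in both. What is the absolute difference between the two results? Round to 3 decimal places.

0.192

Under Zadeh (min–max):
  x1 ∨ x4 = max(a, b) on (0.16, 0.14) = 0.16
  ¬x5 = 1 − 0.36 = 0.64
  ¬x5 ∧ x1 = min(a, b) on (0.64, 0.16) = 0.16
  (x1 ∨ x4) ∨ (¬x5 ∧ x1) = max(a, b) on (0.16, 0.16) = 0.16
  → value = 0.1600
Under probabilistic:
  x1 ∨ x4 = a + b − a·b on (0.1600, 0.1400) = 0.2776
  ¬x5 = 1 − 0.3600 = 0.6400
  ¬x5 ∧ x1 = a·b on (0.6400, 0.1600) = 0.1024
  (x1 ∨ x4) ∨ (¬x5 ∧ x1) = a + b − a·b on (0.2776, 0.1024) = 0.3516
  → value = 0.3516
|0.1600 − 0.3516| = 0.192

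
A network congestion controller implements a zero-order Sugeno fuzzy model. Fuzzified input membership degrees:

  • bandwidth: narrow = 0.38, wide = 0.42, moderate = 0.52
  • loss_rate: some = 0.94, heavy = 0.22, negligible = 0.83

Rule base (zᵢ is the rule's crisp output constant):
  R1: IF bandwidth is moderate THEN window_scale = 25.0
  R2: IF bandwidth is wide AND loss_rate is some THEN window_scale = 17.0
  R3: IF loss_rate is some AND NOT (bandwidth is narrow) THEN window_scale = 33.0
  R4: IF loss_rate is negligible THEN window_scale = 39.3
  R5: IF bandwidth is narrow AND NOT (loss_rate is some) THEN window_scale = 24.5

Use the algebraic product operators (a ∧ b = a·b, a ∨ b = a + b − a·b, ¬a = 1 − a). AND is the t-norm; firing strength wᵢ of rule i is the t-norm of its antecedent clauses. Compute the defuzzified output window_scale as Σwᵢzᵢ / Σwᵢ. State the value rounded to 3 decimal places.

R1 (z=25.0): moderate=0.52 → w = 0.5200
R2 (z=17.0): wide=0.42, some=0.94; AND[a·b] → w = 0.3948
R3 (z=33.0): some=0.94, ¬narrow=1−0.38=0.62; AND[a·b] → w = 0.5828
R4 (z=39.3): negligible=0.83 → w = 0.8300
R5 (z=24.5): narrow=0.38, ¬some=1−0.94=0.06; AND[a·b] → w = 0.0228
Weighted average = (0.5200·25.0 + 0.3948·17.0 + 0.5828·33.0 + 0.8300·39.3 + 0.0228·24.5) / (0.5200 + 0.3948 + 0.5828 + 0.8300 + 0.0228)
  = 72.1216 / 2.3504 = 30.685

30.685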